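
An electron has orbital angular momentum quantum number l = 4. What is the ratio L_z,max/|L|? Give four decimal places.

L_z,max/|L| = 0.8944

|L| = 2√5 ℏ ≈ 4.4721ℏ, while L_z,max = lℏ = 4ℏ.
L_z,max/|L| = 4/√20 = 0.8944.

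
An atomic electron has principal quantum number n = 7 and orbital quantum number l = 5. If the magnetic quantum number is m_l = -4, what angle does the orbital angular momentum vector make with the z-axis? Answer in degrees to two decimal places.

θ ≈ 136.91°

|L| = √(l(l+1)) ℏ = √30 ℏ.
L_z = m_l ℏ = −4ℏ.
cos θ = L_z/|L| = -4/√30, so θ ≈ 136.91°.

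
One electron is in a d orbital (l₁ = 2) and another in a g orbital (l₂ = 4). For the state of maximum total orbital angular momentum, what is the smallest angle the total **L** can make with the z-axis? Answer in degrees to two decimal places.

θ_min ≈ 22.21°

The total orbital quantum number L ranges from |l₁ − l₂| to l₁ + l₂ in integer steps.
L ∈ {2, 3, 4, 5, 6}.
The maximum is L = 6, with |L_tot| = ℏ√(6·7) = √42 ℏ.
The minimum angle with z is arccos(6/√42) ≈ 22.21°.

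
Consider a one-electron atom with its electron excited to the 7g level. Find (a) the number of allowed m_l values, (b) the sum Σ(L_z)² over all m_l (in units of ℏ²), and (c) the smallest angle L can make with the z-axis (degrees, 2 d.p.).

The 7g level has l = 4.
There are 2l+1 = 9 values of m_l.
Σ m_l² = 60, so Σ(L_z)² = 60 ℏ².
cos θ_min = 4/√20, so θ_min ≈ 26.57°.

9 values; Σ(L_z)² = 60 ℏ²; θ_min ≈ 26.57°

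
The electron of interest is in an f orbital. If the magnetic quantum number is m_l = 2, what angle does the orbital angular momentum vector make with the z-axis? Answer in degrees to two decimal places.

θ ≈ 54.74°

The letter f corresponds to l = 3.
|L|² = l(l+1)ℏ² = 12ℏ², so |L| = 2√3 ℏ.
L_z = m_l ℏ = 2ℏ.
cos θ = L_z/|L| = 2/√12, so θ ≈ 54.74°.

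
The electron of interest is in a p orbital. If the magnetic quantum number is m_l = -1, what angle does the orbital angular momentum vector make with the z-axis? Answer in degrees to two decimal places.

θ ≈ 135.00°

A p state has l = 1.
|L| = √(l(l+1)) ℏ = √2 ℏ.
L_z = m_l ℏ = −1ℏ.
cos θ = L_z/|L| = -1/√2, so θ ≈ 135.00°.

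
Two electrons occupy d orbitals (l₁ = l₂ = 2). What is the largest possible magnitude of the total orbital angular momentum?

Angular momentum addition gives L = |l₁ − l₂|, …, l₁ + l₂.
Allowed values: L = 0, 1, 2, 3, 4.
The largest magnitude corresponds to L = 4: |L_tot| = ℏ√(4·5) = 2√5 ℏ.

|L_tot|_max = 2√5 ℏ ≈ 4.472ℏ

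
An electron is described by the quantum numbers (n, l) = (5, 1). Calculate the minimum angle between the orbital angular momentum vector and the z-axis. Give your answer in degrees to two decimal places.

|L|² = l(l+1)ℏ² = 2ℏ², so |L| = √2 ℏ.
The smallest angle corresponds to the largest L_z, i.e. m_l = l = 1, giving L_z = 1ℏ.
cos θ_min = 1/√2, so θ_min ≈ 45.00°.

θ_min ≈ 45.00°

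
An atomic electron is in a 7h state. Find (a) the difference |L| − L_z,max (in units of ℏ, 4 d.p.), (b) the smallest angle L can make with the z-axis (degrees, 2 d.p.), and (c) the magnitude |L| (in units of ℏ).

|L|−L_z,max ≈ 0.4772ℏ; θ_min ≈ 24.09°; |L| = √30 ℏ ≈ 5.477ℏ

For 7h, l = 5.
|L| − L_z,max = (√30 − 5)ℏ ≈ 0.4772ℏ.
cos θ_min = 5/√30, so θ_min ≈ 24.09°.
|L| = ℏ√(5·6) = √30 ℏ ≈ 5.477ℏ.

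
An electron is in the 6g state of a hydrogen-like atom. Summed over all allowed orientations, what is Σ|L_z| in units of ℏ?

Σ|L_z| = 20 ℏ

For 6g, l = 4.
The allowed m_l values are -4, -3, -2, -1, 0, 1, 2, 3, 4.
Σ|m_l| = l(l+1) = 20.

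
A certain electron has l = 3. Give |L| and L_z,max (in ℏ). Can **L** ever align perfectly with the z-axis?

No: L_z,max = 3ℏ < |L| = 2√3 ℏ ≈ 3.464ℏ

|L| = 2√3 ℏ ≈ 3.4641ℏ, while L_z,max = lℏ = 3ℏ.
Since |L| > L_z,max, the vector can never point exactly along z; the closest it comes is θ_min = arccos(3/√12) ≈ 30.0°.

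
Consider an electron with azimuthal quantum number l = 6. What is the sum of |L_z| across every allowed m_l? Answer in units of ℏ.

m_l ∈ {-6, -5, -4, -3, -2, -1, 0, 1, 2, 3, 4, 5, 6}.
Σ|m_l| = 2·6(6+1)/2 = 42.

Σ|L_z| = 42 ℏ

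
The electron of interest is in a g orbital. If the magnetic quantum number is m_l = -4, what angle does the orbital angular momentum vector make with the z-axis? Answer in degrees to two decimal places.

For a g orbital, l = 4.
|L| = ℏ√(l(l+1)) = 2√5 ℏ.
L_z = m_l ℏ = −4ℏ.
cos θ = L_z/|L| = -4/√20, so θ ≈ 153.43°.

θ ≈ 153.43°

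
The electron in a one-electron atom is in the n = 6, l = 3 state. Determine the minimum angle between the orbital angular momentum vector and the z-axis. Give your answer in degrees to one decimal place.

θ_min ≈ 30.0°

|L|² = l(l+1)ℏ² = 12ℏ², so |L| = 2√3 ℏ.
The smallest angle corresponds to the largest L_z, i.e. m_l = l = 3, giving L_z = 3ℏ.
cos θ_min = 3/√12, so θ_min ≈ 30.0°.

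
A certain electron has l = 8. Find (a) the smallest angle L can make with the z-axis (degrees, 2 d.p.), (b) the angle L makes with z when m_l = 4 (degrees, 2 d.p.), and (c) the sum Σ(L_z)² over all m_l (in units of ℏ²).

θ_min ≈ 19.47°; θ(m_l=4) ≈ 61.87°; Σ(L_z)² = 408 ℏ²

cos θ_min = 8/√72, so θ_min ≈ 19.47°.
For m_l = 4: cos θ = 4/√72, θ ≈ 61.87°.
Σ m_l² = 408, so Σ(L_z)² = 408 ℏ².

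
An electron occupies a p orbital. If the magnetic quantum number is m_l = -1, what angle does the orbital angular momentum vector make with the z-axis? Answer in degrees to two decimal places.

θ ≈ 135.00°

For a p orbital, l = 1.
|L| = ℏ√(l(l+1)) = √2 ℏ.
L_z = m_l ℏ = −1ℏ.
cos θ = L_z/|L| = -1/√2, so θ ≈ 135.00°.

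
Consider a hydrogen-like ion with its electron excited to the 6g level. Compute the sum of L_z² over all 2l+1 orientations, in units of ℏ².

The 6g level has l = 4.
The allowed m_l values are -4, -3, -2, -1, 0, 1, 2, 3, 4.
Σ m_l² = 2·(1 + 4 + 9 + 16) = 60.

Σ(L_z)² = 60 ℏ²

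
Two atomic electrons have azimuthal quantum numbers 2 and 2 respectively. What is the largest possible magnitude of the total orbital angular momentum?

By the triangle rule, |l₁ − l₂| ≤ L ≤ l₁ + l₂.
Allowed values: L = 0, 1, 2, 3, 4.
The largest magnitude corresponds to L = 4: |L_tot| = ℏ√(4·5) = 2√5 ℏ.

|L_tot|_max = 2√5 ℏ ≈ 4.472ℏ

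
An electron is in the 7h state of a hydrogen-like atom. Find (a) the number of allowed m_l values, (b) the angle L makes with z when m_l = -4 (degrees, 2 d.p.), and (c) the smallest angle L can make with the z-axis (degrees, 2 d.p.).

11 values; θ(m_l=-4) ≈ 136.91°; θ_min ≈ 24.09°

For 7h, l = 5.
There are 2l+1 = 11 values of m_l.
For m_l = -4: cos θ = -4/√30, θ ≈ 136.91°.
cos θ_min = 5/√30, so θ_min ≈ 24.09°.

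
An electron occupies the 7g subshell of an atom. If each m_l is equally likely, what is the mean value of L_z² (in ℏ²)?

The 7g subshell has l = 4.
m_l runs from −4 to 4, i.e. {-4, -3, -2, -1, 0, 1, 2, 3, 4}.
⟨L_z²⟩ = ℏ²·l(l+1)/3 = 6.667ℏ².

⟨L_z²⟩ = 6.667 ℏ²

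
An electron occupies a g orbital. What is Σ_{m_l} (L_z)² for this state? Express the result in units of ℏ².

For a g orbital, l = 4.
m_l ∈ {-4, -3, -2, -1, 0, 1, 2, 3, 4}.
Summing m² from −4 to 4: Σ m_l² = 60.

Σ(L_z)² = 60 ℏ²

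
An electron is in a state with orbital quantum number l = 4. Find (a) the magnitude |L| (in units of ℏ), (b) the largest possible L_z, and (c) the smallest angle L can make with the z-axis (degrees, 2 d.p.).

|L| = ℏ√(4·5) = 2√5 ℏ ≈ 4.472ℏ.
L_z,max = lℏ = 4ℏ.
cos θ_min = 4/√20, so θ_min ≈ 26.57°.

|L| = 2√5 ℏ ≈ 4.472ℏ; L_z,max = 4ℏ; θ_min ≈ 26.57°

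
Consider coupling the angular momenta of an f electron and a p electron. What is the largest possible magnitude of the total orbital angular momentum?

The total orbital quantum number L ranges from |l₁ − l₂| to l₁ + l₂ in integer steps.
L ∈ {2, 3, 4}.
The largest magnitude corresponds to L = 4: |L_tot| = ℏ√(4·5) = 2√5 ℏ.

|L_tot|_max = 2√5 ℏ ≈ 4.472ℏ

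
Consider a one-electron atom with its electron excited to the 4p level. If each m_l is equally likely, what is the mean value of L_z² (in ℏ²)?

⟨L_z²⟩ = 0.6667 ℏ²

The 4p level has l = 1.
m_l runs from −1 to 1, i.e. {-1, 0, 1}.
Average of L_z² over 3 states: 2/3 ℏ² = 0.6667 ℏ².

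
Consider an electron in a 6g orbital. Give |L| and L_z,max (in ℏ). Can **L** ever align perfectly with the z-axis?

No: L_z,max = 4ℏ < |L| = 2√5 ℏ ≈ 4.472ℏ

The 6g subshell has l = 4.
|L| = 2√5 ℏ ≈ 4.4721ℏ, while L_z,max = lℏ = 4ℏ.
Since |L| > L_z,max, the vector can never point exactly along z; the closest it comes is θ_min = arccos(4/√20) ≈ 26.6°.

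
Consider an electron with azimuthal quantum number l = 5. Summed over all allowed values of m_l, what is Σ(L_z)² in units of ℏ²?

Σ(L_z)² = 110 ℏ²

m_l ∈ {-5, -4, -3, -2, -1, 0, 1, 2, 3, 4, 5}.
Σ m_l² = 2·(1 + 4 + 9 + 16 + 25) = 110.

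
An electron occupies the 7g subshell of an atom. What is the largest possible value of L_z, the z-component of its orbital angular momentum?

The 7g subshell has l = 4.
L_z = m_l ℏ with m_l ∈ {−4, …, 4}; the maximum is m_l = 4.

L_z,max = 4ℏ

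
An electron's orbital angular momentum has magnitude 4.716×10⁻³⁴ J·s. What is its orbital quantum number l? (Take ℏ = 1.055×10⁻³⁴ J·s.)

In units of ℏ, |L| ≈ 4.470.
(|L|/ℏ)² = l(l+1) ≈ 19.98 ⇒ l = 4.

l = 4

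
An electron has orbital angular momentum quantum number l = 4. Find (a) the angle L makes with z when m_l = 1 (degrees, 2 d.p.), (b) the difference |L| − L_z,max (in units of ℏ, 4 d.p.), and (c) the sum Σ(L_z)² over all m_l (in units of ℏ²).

For m_l = 1: cos θ = 1/√20, θ ≈ 77.08°.
|L| − L_z,max = (2√5 − 4)ℏ ≈ 0.4721ℏ.
Σ m_l² = 60, so Σ(L_z)² = 60 ℏ².

θ(m_l=1) ≈ 77.08°; |L|−L_z,max ≈ 0.4721ℏ; Σ(L_z)² = 60 ℏ²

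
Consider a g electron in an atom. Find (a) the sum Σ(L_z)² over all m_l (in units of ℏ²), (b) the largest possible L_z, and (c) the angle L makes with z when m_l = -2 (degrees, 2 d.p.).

Σ(L_z)² = 60 ℏ²; L_z,max = 4ℏ; θ(m_l=-2) ≈ 116.57°

For a g orbital, l = 4.
Σ m_l² = 60, so Σ(L_z)² = 60 ℏ².
L_z,max = lℏ = 4ℏ.
For m_l = -2: cos θ = -2/√20, θ ≈ 116.57°.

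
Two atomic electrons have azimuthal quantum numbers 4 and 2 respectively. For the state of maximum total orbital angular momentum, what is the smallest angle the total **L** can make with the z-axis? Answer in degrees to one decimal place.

θ_min ≈ 22.2°

By the triangle rule, |l₁ − l₂| ≤ L ≤ l₁ + l₂.
L ∈ {2, 3, 4, 5, 6}.
The maximum is L = 6, with |L_tot| = ℏ√(6·7) = √42 ℏ.
The minimum angle with z is arccos(6/√42) ≈ 22.2°.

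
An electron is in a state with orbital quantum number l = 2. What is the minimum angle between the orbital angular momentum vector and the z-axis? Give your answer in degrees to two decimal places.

θ_min ≈ 35.26°

|L| = ℏ√(l(l+1)) = √6 ℏ.
The smallest angle corresponds to the largest L_z, i.e. m_l = l = 2, giving L_z = 2ℏ.
cos θ_min = 2/√6, so θ_min ≈ 35.26°.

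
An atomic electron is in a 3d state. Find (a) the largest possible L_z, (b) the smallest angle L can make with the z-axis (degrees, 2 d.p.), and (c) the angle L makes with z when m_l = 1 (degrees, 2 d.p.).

3d means n = 3, l = 2.
L_z,max = lℏ = 2ℏ.
cos θ_min = 2/√6, so θ_min ≈ 35.26°.
For m_l = 1: cos θ = 1/√6, θ ≈ 65.91°.

L_z,max = 2ℏ; θ_min ≈ 35.26°; θ(m_l=1) ≈ 65.91°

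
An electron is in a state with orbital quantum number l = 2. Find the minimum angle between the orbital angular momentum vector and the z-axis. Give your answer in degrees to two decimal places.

θ_min ≈ 35.26°

|L| = √(l(l+1)) ℏ = √6 ℏ.
The smallest angle corresponds to the largest L_z, i.e. m_l = l = 2, giving L_z = 2ℏ.
cos θ_min = 2/√6, so θ_min ≈ 35.26°.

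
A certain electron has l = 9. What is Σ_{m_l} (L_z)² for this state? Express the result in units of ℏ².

The allowed m_l values are -9, -8, -7, -6, -5, -4, -3, -2, -1, 0, 1, 2, 3, 4, 5, 6, 7, 8, 9.
Summing m² from −9 to 9: Σ m_l² = 570.

Σ(L_z)² = 570 ℏ²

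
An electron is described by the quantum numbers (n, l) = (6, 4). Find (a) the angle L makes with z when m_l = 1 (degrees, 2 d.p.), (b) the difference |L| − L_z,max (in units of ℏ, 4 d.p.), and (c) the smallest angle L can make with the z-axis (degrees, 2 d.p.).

θ(m_l=1) ≈ 77.08°; |L|−L_z,max ≈ 0.4721ℏ; θ_min ≈ 26.57°

For m_l = 1: cos θ = 1/√20, θ ≈ 77.08°.
|L| − L_z,max = (2√5 − 4)ℏ ≈ 0.4721ℏ.
cos θ_min = 4/√20, so θ_min ≈ 26.57°.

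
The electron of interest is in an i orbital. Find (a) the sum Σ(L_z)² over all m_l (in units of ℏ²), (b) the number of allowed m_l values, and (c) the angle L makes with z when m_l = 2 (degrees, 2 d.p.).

For an i orbital, l = 6.
Σ m_l² = 182, so Σ(L_z)² = 182 ℏ².
There are 2l+1 = 13 values of m_l.
For m_l = 2: cos θ = 2/√42, θ ≈ 72.02°.

Σ(L_z)² = 182 ℏ²; 13 values; θ(m_l=2) ≈ 72.02°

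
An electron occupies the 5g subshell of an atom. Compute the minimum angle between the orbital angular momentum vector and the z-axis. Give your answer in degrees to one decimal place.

θ_min ≈ 26.6°

5g means n = 5, l = 4.
|L|² = l(l+1)ℏ² = 20ℏ², so |L| = 2√5 ℏ.
The smallest angle corresponds to the largest L_z, i.e. m_l = l = 4, giving L_z = 4ℏ.
cos θ_min = 4/√20, so θ_min ≈ 26.6°.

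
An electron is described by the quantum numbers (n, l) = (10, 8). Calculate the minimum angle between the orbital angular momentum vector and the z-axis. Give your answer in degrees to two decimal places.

|L|² = l(l+1)ℏ² = 72ℏ², so |L| = 6√2 ℏ.
The smallest angle corresponds to the largest L_z, i.e. m_l = l = 8, giving L_z = 8ℏ.
cos θ_min = 8/√72, so θ_min ≈ 19.47°.

θ_min ≈ 19.47°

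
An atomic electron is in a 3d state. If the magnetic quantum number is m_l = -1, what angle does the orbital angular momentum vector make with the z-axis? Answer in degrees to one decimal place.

3d means n = 3, l = 2.
|L| = ℏ√(l(l+1)) = √6 ℏ.
L_z = m_l ℏ = −1ℏ.
cos θ = L_z/|L| = -1/√6, so θ ≈ 114.1°.

θ ≈ 114.1°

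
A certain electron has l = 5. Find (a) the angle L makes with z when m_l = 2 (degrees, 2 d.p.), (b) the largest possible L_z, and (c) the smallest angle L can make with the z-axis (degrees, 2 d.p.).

θ(m_l=2) ≈ 68.58°; L_z,max = 5ℏ; θ_min ≈ 24.09°

For m_l = 2: cos θ = 2/√30, θ ≈ 68.58°.
L_z,max = lℏ = 5ℏ.
cos θ_min = 5/√30, so θ_min ≈ 24.09°.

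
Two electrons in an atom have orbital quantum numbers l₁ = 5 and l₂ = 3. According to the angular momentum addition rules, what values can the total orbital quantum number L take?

L runs from |5 − 3| = 2 to 5 + 3 = 8.
So L can be 2, 3, 4, 5, 6, 7, 8.

L = 2, 3, 4, 5, 6, 7, 8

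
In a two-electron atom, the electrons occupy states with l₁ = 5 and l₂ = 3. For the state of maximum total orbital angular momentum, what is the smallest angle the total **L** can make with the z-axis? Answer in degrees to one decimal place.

The total orbital quantum number L ranges from |l₁ − l₂| to l₁ + l₂ in integer steps.
L ∈ {2, 3, 4, 5, 6, 7, 8}.
The maximum is L = 8, with |L_tot| = ℏ√(8·9) = 6√2 ℏ.
The minimum angle with z is arccos(8/√72) ≈ 19.5°.

θ_min ≈ 19.5°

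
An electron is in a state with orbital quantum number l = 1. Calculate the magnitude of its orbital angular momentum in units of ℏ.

|L| = √2 ℏ ≈ 1.414ℏ

|L| = ℏ√(l(l+1)) = ℏ√(1·2) = √2 ℏ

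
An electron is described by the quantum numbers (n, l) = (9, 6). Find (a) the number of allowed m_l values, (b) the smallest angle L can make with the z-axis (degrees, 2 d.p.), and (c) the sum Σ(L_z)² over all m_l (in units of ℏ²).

13 values; θ_min ≈ 22.21°; Σ(L_z)² = 182 ℏ²

There are 2l+1 = 13 values of m_l.
cos θ_min = 6/√42, so θ_min ≈ 22.21°.
Σ m_l² = 182, so Σ(L_z)² = 182 ℏ².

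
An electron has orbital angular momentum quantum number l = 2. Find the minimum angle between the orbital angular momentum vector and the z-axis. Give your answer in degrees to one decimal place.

|L| = √(l(l+1)) ℏ = √6 ℏ.
The smallest angle corresponds to the largest L_z, i.e. m_l = l = 2, giving L_z = 2ℏ.
cos θ_min = 2/√6, so θ_min ≈ 35.3°.

θ_min ≈ 35.3°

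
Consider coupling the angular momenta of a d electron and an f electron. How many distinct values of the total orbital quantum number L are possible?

L runs from |2 − 3| = 1 to 2 + 3 = 5.
Allowed values: L = 1, 2, 3, 4, 5.
That is 5 values.

5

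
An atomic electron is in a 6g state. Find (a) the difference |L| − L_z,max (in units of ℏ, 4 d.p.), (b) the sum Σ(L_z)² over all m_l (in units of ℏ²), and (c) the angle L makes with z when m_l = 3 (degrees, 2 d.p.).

For 6g, l = 4.
|L| − L_z,max = (2√5 − 4)ℏ ≈ 0.4721ℏ.
Σ m_l² = 60, so Σ(L_z)² = 60 ℏ².
For m_l = 3: cos θ = 3/√20, θ ≈ 47.87°.

|L|−L_z,max ≈ 0.4721ℏ; Σ(L_z)² = 60 ℏ²; θ(m_l=3) ≈ 47.87°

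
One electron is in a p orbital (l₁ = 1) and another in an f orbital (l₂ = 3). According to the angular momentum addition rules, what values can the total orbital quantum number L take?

L = 2, 3, 4

Angular momentum addition gives L = |l₁ − l₂|, …, l₁ + l₂.
L ∈ {2, 3, 4}.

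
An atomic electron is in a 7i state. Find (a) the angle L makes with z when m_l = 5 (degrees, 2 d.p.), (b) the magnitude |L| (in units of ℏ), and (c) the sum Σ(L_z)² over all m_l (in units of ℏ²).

The 7i subshell has l = 6.
For m_l = 5: cos θ = 5/√42, θ ≈ 39.51°.
|L| = ℏ√(6·7) = √42 ℏ ≈ 6.481ℏ.
Σ m_l² = 182, so Σ(L_z)² = 182 ℏ².

θ(m_l=5) ≈ 39.51°; |L| = √42 ℏ ≈ 6.481ℏ; Σ(L_z)² = 182 ℏ²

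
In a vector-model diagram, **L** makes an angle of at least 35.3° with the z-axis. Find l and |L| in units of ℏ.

l = 2, |L| = √6 ℏ ≈ 2.449ℏ

At minimum angle, m_l = l, so cos θ = l/√(l(l+1)); cos²θ = l/(l+1) = 0.6661.
Solving: l = 2.
Then |L| = ℏ√(2·3) = √6 ℏ.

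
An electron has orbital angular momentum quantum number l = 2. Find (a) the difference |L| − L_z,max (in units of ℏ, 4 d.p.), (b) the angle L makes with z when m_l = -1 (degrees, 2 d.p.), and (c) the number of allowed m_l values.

|L| − L_z,max = (√6 − 2)ℏ ≈ 0.4495ℏ.
For m_l = -1: cos θ = -1/√6, θ ≈ 114.09°.
There are 2l+1 = 5 values of m_l.

|L|−L_z,max ≈ 0.4495ℏ; θ(m_l=-1) ≈ 114.09°; 5 values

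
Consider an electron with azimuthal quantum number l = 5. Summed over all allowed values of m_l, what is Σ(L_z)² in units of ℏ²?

Σ(L_z)² = 110 ℏ²

m_l runs from −5 to 5, i.e. {-5, -4, -3, -2, -1, 0, 1, 2, 3, 4, 5}.
Σ m_l² = 2·(1 + 4 + 9 + 16 + 25) = 110.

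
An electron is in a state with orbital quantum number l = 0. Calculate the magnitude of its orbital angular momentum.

|L| = ℏ√(l(l+1)) = ℏ√0 = 0

|L| = 0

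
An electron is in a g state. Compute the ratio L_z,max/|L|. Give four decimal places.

L_z,max/|L| = 0.8944

A g state has l = 4.
|L| = 2√5 ℏ ≈ 4.4721ℏ, while L_z,max = lℏ = 4ℏ.
L_z,max/|L| = 4/√20 = 0.8944.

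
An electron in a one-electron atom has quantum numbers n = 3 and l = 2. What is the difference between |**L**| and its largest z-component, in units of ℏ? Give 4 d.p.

|L| = √6 ℏ ≈ 2.4495ℏ, while L_z,max = lℏ = 2ℏ.
The difference is (√6 − 2)ℏ ≈ 0.4495ℏ.

|L| − L_z,max ≈ 0.4495ℏ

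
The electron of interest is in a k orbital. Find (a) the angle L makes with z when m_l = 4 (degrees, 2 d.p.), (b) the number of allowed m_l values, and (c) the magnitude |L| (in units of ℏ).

The letter k corresponds to l = 7.
For m_l = 4: cos θ = 4/√56, θ ≈ 57.69°.
There are 2l+1 = 15 values of m_l.
|L| = ℏ√(7·8) = 2√14 ℏ ≈ 7.483ℏ.

θ(m_l=4) ≈ 57.69°; 15 values; |L| = 2√14 ℏ ≈ 7.483ℏ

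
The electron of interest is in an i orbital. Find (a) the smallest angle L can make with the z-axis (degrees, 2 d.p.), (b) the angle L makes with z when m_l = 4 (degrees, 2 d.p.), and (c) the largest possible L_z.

θ_min ≈ 22.21°; θ(m_l=4) ≈ 51.89°; L_z,max = 6ℏ

The letter i corresponds to l = 6.
cos θ_min = 6/√42, so θ_min ≈ 22.21°.
For m_l = 4: cos θ = 4/√42, θ ≈ 51.89°.
L_z,max = lℏ = 6ℏ.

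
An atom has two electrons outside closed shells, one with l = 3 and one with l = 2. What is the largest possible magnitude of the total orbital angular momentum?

The total orbital quantum number L ranges from |l₁ − l₂| to l₁ + l₂ in integer steps.
Allowed values: L = 1, 2, 3, 4, 5.
The largest magnitude corresponds to L = 5: |L_tot| = ℏ√(5·6) = √30 ℏ.

|L_tot|_max = √30 ℏ ≈ 5.477ℏ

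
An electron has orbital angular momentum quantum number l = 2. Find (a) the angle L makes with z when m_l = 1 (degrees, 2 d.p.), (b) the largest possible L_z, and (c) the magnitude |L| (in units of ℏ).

For m_l = 1: cos θ = 1/√6, θ ≈ 65.91°.
L_z,max = lℏ = 2ℏ.
|L| = ℏ√(2·3) = √6 ℏ ≈ 2.449ℏ.

θ(m_l=1) ≈ 65.91°; L_z,max = 2ℏ; |L| = √6 ℏ ≈ 2.449ℏ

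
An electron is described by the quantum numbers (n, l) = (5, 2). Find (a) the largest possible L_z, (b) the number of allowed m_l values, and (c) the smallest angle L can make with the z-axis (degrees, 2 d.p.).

L_z,max = 2ℏ; 5 values; θ_min ≈ 35.26°

L_z,max = lℏ = 2ℏ.
There are 2l+1 = 5 values of m_l.
cos θ_min = 2/√6, so θ_min ≈ 35.26°.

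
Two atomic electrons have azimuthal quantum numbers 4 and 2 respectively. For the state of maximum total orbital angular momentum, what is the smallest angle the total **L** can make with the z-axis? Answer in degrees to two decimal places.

Angular momentum addition gives L = |l₁ − l₂|, …, l₁ + l₂.
L ∈ {2, 3, 4, 5, 6}.
The maximum is L = 6, with |L_tot| = ℏ√(6·7) = √42 ℏ.
The minimum angle with z is arccos(6/√42) ≈ 22.21°.

θ_min ≈ 22.21°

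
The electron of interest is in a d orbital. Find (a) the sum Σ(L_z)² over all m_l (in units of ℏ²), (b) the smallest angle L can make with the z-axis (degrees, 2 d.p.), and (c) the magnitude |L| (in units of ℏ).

D corresponds to l = 2.
Σ m_l² = 10, so Σ(L_z)² = 10 ℏ².
cos θ_min = 2/√6, so θ_min ≈ 35.26°.
|L| = ℏ√(2·3) = √6 ℏ ≈ 2.449ℏ.

Σ(L_z)² = 10 ℏ²; θ_min ≈ 35.26°; |L| = √6 ℏ ≈ 2.449ℏ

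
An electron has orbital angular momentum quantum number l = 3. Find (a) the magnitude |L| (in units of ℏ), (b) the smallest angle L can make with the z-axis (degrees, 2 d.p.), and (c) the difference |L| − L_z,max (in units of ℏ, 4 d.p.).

|L| = ℏ√(3·4) = 2√3 ℏ ≈ 3.464ℏ.
cos θ_min = 3/√12, so θ_min ≈ 30.00°.
|L| − L_z,max = (2√3 − 3)ℏ ≈ 0.4641ℏ.

|L| = 2√3 ℏ ≈ 3.464ℏ; θ_min ≈ 30.00°; |L|−L_z,max ≈ 0.4641ℏ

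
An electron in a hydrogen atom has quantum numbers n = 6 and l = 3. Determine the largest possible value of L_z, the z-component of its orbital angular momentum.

L_z = m_l ℏ with m_l ∈ {−3, …, 3}; the maximum is m_l = 3.

L_z,max = 3ℏ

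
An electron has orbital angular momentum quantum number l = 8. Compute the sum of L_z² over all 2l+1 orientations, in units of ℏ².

Σ(L_z)² = 408 ℏ²

The allowed m_l values are -8, -7, -6, -5, -4, -3, -2, -1, 0, 1, 2, 3, 4, 5, 6, 7, 8.
Σ m_l² = l(l+1)(2l+1)/3 = 8·9·17/3 = 408.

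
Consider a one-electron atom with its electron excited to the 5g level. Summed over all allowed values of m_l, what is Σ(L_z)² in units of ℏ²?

Σ(L_z)² = 60 ℏ²

The 5g level has l = 4.
m_l runs from −4 to 4, i.e. {-4, -3, -2, -1, 0, 1, 2, 3, 4}.
Σ m_l² = l(l+1)(2l+1)/3 = 4·5·9/3 = 60.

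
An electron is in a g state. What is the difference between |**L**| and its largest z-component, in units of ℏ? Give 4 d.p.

For a g orbital, l = 4.
|L| = 2√5 ℏ ≈ 4.4721ℏ, while L_z,max = lℏ = 4ℏ.
The difference is (2√5 − 4)ℏ ≈ 0.4721ℏ.

|L| − L_z,max ≈ 0.4721ℏ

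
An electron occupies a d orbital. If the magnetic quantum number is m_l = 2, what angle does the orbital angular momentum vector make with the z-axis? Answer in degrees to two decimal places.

For a d orbital, l = 2.
|L| = √(l(l+1)) ℏ = √6 ℏ.
L_z = m_l ℏ = 2ℏ.
cos θ = L_z/|L| = 2/√6, so θ ≈ 35.26°.

θ ≈ 35.26°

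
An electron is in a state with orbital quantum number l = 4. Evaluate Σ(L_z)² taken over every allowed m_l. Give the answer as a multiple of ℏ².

Σ(L_z)² = 60 ℏ²

m_l ∈ {-4, -3, -2, -1, 0, 1, 2, 3, 4}.
Σ m_l² = l(l+1)(2l+1)/3 = 4·5·9/3 = 60.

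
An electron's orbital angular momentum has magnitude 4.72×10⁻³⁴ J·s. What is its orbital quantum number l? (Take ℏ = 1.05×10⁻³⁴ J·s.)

Dividing by ℏ: |L|/ℏ ≈ 4.495.
l(l+1) ≈ 4.495² ≈ 20.21, so l = 4.

l = 4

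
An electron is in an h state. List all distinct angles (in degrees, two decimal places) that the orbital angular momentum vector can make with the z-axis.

For an h orbital, l = 5.
|L| = √(l(l+1)) ℏ = √30 ℏ.
cos θ = m_l/√30 for each m_l ∈ {-5, -4, -3, -2, -1, 0, 1, 2, 3, 4, 5}.

θ ∈ {24.09°, 43.09°, 56.79°, 68.58°, 79.48°, 90.00°, 100.52°, 111.42°, 123.21°, 136.91°, 155.91°}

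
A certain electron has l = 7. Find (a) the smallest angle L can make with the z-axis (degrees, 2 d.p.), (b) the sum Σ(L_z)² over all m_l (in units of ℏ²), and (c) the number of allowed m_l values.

θ_min ≈ 20.70°; Σ(L_z)² = 280 ℏ²; 15 values

cos θ_min = 7/√56, so θ_min ≈ 20.70°.
Σ m_l² = 280, so Σ(L_z)² = 280 ℏ².
There are 2l+1 = 15 values of m_l.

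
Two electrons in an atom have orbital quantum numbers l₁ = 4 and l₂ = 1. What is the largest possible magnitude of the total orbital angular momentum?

|L_tot|_max = √30 ℏ ≈ 5.477ℏ

L runs from |4 − 1| = 3 to 4 + 1 = 5.
Allowed values: L = 3, 4, 5.
The largest magnitude corresponds to L = 5: |L_tot| = ℏ√(5·6) = √30 ℏ.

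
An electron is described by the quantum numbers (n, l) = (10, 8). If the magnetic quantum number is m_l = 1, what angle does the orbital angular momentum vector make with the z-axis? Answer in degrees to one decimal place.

|L| = √(l(l+1)) ℏ = 6√2 ℏ.
L_z = m_l ℏ = 1ℏ.
cos θ = L_z/|L| = 1/√72, so θ ≈ 83.2°.

θ ≈ 83.2°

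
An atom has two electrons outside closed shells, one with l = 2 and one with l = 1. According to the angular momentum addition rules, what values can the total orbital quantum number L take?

L runs from |2 − 1| = 1 to 2 + 1 = 3.
L ∈ {1, 2, 3}.

L = 1, 2, 3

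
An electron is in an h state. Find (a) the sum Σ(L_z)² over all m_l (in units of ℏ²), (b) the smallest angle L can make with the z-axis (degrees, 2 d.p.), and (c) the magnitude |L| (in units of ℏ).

For an h orbital, l = 5.
Σ m_l² = 110, so Σ(L_z)² = 110 ℏ².
cos θ_min = 5/√30, so θ_min ≈ 24.09°.
|L| = ℏ√(5·6) = √30 ℏ ≈ 5.477ℏ.

Σ(L_z)² = 110 ℏ²; θ_min ≈ 24.09°; |L| = √30 ℏ ≈ 5.477ℏ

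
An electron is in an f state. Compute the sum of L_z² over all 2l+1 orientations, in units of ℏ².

An f state has l = 3.
m_l runs from −3 to 3, i.e. {-3, -2, -1, 0, 1, 2, 3}.
Σ m_l² = l(l+1)(2l+1)/3 = 3·4·7/3 = 28.

Σ(L_z)² = 28 ℏ²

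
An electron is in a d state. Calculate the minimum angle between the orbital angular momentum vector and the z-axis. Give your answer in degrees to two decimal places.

θ_min ≈ 35.26°

A d state has l = 2.
|L|² = l(l+1)ℏ² = 6ℏ², so |L| = √6 ℏ.
The smallest angle corresponds to the largest L_z, i.e. m_l = l = 2, giving L_z = 2ℏ.
cos θ_min = 2/√6, so θ_min ≈ 35.26°.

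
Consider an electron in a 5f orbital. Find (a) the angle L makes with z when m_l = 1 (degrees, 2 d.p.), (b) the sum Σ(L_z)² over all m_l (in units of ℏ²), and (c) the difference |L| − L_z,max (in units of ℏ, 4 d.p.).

θ(m_l=1) ≈ 73.22°; Σ(L_z)² = 28 ℏ²; |L|−L_z,max ≈ 0.4641ℏ

5f means n = 5, l = 3.
For m_l = 1: cos θ = 1/√12, θ ≈ 73.22°.
Σ m_l² = 28, so Σ(L_z)² = 28 ℏ².
|L| − L_z,max = (2√3 − 3)ℏ ≈ 0.4641ℏ.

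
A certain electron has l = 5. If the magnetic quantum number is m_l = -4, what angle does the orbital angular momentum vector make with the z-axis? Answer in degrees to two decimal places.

θ ≈ 136.91°

|L| = √(l(l+1)) ℏ = √30 ℏ.
L_z = m_l ℏ = −4ℏ.
cos θ = L_z/|L| = -4/√30, so θ ≈ 136.91°.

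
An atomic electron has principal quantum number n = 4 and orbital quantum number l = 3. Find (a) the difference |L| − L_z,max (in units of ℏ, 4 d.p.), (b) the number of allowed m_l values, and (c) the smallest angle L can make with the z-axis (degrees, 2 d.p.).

|L| − L_z,max = (2√3 − 3)ℏ ≈ 0.4641ℏ.
There are 2l+1 = 7 values of m_l.
cos θ_min = 3/√12, so θ_min ≈ 30.00°.

|L|−L_z,max ≈ 0.4641ℏ; 7 values; θ_min ≈ 30.00°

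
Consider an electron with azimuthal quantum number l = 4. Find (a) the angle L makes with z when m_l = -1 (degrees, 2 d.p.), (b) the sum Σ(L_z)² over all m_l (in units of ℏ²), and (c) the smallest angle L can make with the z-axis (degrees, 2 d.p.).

θ(m_l=-1) ≈ 102.92°; Σ(L_z)² = 60 ℏ²; θ_min ≈ 26.57°

For m_l = -1: cos θ = -1/√20, θ ≈ 102.92°.
Σ m_l² = 60, so Σ(L_z)² = 60 ℏ².
cos θ_min = 4/√20, so θ_min ≈ 26.57°.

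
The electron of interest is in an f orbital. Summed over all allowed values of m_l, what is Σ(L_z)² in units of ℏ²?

An f state has l = 3.
m_l runs from −3 to 3, i.e. {-3, -2, -1, 0, 1, 2, 3}.
Summing m² from −3 to 3: Σ m_l² = 28.

Σ(L_z)² = 28 ℏ²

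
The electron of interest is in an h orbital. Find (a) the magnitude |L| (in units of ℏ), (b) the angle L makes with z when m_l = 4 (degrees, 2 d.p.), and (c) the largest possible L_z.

The letter h corresponds to l = 5.
|L| = ℏ√(5·6) = √30 ℏ ≈ 5.477ℏ.
For m_l = 4: cos θ = 4/√30, θ ≈ 43.09°.
L_z,max = lℏ = 5ℏ.

|L| = √30 ℏ ≈ 5.477ℏ; θ(m_l=4) ≈ 43.09°; L_z,max = 5ℏ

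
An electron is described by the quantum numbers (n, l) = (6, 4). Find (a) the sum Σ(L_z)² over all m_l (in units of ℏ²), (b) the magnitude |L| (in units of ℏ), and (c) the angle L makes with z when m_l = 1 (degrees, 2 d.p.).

Σ m_l² = 60, so Σ(L_z)² = 60 ℏ².
|L| = ℏ√(4·5) = 2√5 ℏ ≈ 4.472ℏ.
For m_l = 1: cos θ = 1/√20, θ ≈ 77.08°.

Σ(L_z)² = 60 ℏ²; |L| = 2√5 ℏ ≈ 4.472ℏ; θ(m_l=1) ≈ 77.08°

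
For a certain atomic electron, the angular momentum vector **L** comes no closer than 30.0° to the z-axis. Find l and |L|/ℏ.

At minimum angle, m_l = l, so cos θ = l/√(l(l+1)); cos²θ = l/(l+1) = 0.7500.
Solving: l = 3.
Then |L| = ℏ√(3·4) = 2√3 ℏ.

l = 3, |L| = 2√3 ℏ ≈ 3.464ℏ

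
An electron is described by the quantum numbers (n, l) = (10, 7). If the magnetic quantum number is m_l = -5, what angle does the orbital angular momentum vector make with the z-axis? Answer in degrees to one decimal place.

|L| = √(l(l+1)) ℏ = 2√14 ℏ.
L_z = m_l ℏ = −5ℏ.
cos θ = L_z/|L| = -5/√56, so θ ≈ 131.9°.

θ ≈ 131.9°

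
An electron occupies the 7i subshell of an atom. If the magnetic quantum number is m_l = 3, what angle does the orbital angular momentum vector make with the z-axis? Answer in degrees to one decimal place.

θ ≈ 62.4°

The 7i subshell has l = 6.
|L| = ℏ√(l(l+1)) = √42 ℏ.
L_z = m_l ℏ = 3ℏ.
cos θ = L_z/|L| = 3/√42, so θ ≈ 62.4°.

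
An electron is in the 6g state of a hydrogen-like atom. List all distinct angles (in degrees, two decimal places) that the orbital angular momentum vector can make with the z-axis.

For 6g, l = 4.
|L| = √(l(l+1)) ℏ = 2√5 ℏ.
cos θ = m_l/√20 for each m_l ∈ {-4, -3, -2, -1, 0, 1, 2, 3, 4}.

θ ∈ {26.57°, 47.87°, 63.43°, 77.08°, 90.00°, 102.92°, 116.57°, 132.13°, 153.43°}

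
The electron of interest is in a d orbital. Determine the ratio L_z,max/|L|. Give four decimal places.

For a d orbital, l = 2.
|L| = √6 ℏ ≈ 2.4495ℏ, while L_z,max = lℏ = 2ℏ.
L_z,max/|L| = 2/√6 = 0.8165.

L_z,max/|L| = 0.8165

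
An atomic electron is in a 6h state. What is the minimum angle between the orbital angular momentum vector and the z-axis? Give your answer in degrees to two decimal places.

The 6h subshell has l = 5.
|L| = √(l(l+1)) ℏ = √30 ℏ.
The smallest angle corresponds to the largest L_z, i.e. m_l = l = 5, giving L_z = 5ℏ.
cos θ_min = 5/√30, so θ_min ≈ 24.09°.

θ_min ≈ 24.09°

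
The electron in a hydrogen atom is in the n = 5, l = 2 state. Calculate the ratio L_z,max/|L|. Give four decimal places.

|L| = √6 ℏ ≈ 2.4495ℏ, while L_z,max = lℏ = 2ℏ.
L_z,max/|L| = 2/√6 = 0.8165.

L_z,max/|L| = 0.8165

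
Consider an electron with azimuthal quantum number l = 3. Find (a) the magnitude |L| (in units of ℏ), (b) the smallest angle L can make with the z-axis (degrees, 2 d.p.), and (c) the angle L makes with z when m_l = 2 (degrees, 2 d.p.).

|L| = ℏ√(3·4) = 2√3 ℏ ≈ 3.464ℏ.
cos θ_min = 3/√12, so θ_min ≈ 30.00°.
For m_l = 2: cos θ = 2/√12, θ ≈ 54.74°.

|L| = 2√3 ℏ ≈ 3.464ℏ; θ_min ≈ 30.00°; θ(m_l=2) ≈ 54.74°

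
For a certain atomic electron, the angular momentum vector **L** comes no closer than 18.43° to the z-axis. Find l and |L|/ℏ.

l = 9, |L| = 3√10 ℏ ≈ 9.487ℏ

At minimum angle, m_l = l, so cos θ = l/√(l(l+1)); cos²θ = l/(l+1) = 0.9001.
Thus l = 0.9001/(1 − 0.9001) ≈ 9.
Then |L| = ℏ√(9·10) = 3√10 ℏ.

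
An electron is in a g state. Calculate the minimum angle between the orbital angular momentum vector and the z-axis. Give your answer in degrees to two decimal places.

For a g orbital, l = 4.
|L|² = l(l+1)ℏ² = 20ℏ², so |L| = 2√5 ℏ.
The smallest angle corresponds to the largest L_z, i.e. m_l = l = 4, giving L_z = 4ℏ.
cos θ_min = 4/√20, so θ_min ≈ 26.57°.

θ_min ≈ 26.57°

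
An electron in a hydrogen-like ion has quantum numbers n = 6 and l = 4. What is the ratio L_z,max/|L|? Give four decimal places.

|L| = 2√5 ℏ ≈ 4.4721ℏ, while L_z,max = lℏ = 4ℏ.
L_z,max/|L| = 4/√20 = 0.8944.

L_z,max/|L| = 0.8944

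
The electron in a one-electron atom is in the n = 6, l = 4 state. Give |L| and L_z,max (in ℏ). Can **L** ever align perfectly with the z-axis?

No: L_z,max = 4ℏ < |L| = 2√5 ℏ ≈ 4.472ℏ

|L| = 2√5 ℏ ≈ 4.4721ℏ, while L_z,max = lℏ = 4ℏ.
Since |L| > L_z,max, the vector can never point exactly along z; the closest it comes is θ_min = arccos(4/√20) ≈ 26.6°.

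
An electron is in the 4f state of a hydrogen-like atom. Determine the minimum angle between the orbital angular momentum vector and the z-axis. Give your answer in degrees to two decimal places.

θ_min ≈ 30.00°

For 4f, l = 3.
|L| = ℏ√(l(l+1)) = 2√3 ℏ.
The smallest angle corresponds to the largest L_z, i.e. m_l = l = 3, giving L_z = 3ℏ.
cos θ_min = 3/√12, so θ_min ≈ 30.00°.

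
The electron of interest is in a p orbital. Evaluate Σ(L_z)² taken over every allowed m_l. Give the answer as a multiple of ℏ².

Σ(L_z)² = 2 ℏ²

For a p orbital, l = 1.
m_l ∈ {-1, 0, 1}.
Σ m_l² = 2·(1) = 2.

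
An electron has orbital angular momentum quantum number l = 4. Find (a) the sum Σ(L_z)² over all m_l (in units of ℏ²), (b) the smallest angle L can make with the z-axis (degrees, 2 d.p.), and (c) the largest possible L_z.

Σ(L_z)² = 60 ℏ²; θ_min ≈ 26.57°; L_z,max = 4ℏ

Σ m_l² = 60, so Σ(L_z)² = 60 ℏ².
cos θ_min = 4/√20, so θ_min ≈ 26.57°.
L_z,max = lℏ = 4ℏ.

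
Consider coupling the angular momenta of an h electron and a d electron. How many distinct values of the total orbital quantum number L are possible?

5

By the triangle rule, |l₁ − l₂| ≤ L ≤ l₁ + l₂.
Allowed values: L = 3, 4, 5, 6, 7.
That is 5 values.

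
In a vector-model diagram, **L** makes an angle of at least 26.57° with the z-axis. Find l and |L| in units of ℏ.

cos²θ_min = l/(l+1) = 0.7999.
Solving: l = 4.
Then |L| = ℏ√(4·5) = 2√5 ℏ.

l = 4, |L| = 2√5 ℏ ≈ 4.472ℏ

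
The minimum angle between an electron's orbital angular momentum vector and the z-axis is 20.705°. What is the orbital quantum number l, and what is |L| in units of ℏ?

cos²θ_min = l/(l+1) = 0.8750.
Solving: l = 7.
Then |L| = ℏ√(7·8) = 2√14 ℏ.

l = 7, |L| = 2√14 ℏ ≈ 7.483ℏ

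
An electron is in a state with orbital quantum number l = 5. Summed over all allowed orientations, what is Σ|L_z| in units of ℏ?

Σ|L_z| = 30 ℏ

m_l runs from −5 to 5, i.e. {-5, -4, -3, -2, -1, 0, 1, 2, 3, 4, 5}.
Σ|m_l| = 2(1+2+…+5) = 30.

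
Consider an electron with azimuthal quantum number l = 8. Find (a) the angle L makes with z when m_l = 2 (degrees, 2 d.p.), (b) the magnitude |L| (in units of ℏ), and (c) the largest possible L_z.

For m_l = 2: cos θ = 2/√72, θ ≈ 76.37°.
|L| = ℏ√(8·9) = 6√2 ℏ ≈ 8.485ℏ.
L_z,max = lℏ = 8ℏ.

θ(m_l=2) ≈ 76.37°; |L| = 6√2 ℏ ≈ 8.485ℏ; L_z,max = 8ℏ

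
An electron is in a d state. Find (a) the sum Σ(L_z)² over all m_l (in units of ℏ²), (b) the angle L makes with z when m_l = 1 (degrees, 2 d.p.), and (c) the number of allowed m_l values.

Σ(L_z)² = 10 ℏ²; θ(m_l=1) ≈ 65.91°; 5 values

A d state has l = 2.
Σ m_l² = 10, so Σ(L_z)² = 10 ℏ².
For m_l = 1: cos θ = 1/√6, θ ≈ 65.91°.
There are 2l+1 = 5 values of m_l.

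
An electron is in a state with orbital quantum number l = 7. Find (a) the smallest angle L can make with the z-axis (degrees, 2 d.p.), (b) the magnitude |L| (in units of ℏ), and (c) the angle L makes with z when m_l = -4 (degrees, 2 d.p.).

cos θ_min = 7/√56, so θ_min ≈ 20.70°.
|L| = ℏ√(7·8) = 2√14 ℏ ≈ 7.483ℏ.
For m_l = -4: cos θ = -4/√56, θ ≈ 122.31°.

θ_min ≈ 20.70°; |L| = 2√14 ℏ ≈ 7.483ℏ; θ(m_l=-4) ≈ 122.31°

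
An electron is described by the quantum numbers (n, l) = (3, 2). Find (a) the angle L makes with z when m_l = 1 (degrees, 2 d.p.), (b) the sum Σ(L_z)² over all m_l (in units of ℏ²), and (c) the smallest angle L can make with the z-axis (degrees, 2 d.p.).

θ(m_l=1) ≈ 65.91°; Σ(L_z)² = 10 ℏ²; θ_min ≈ 35.26°

For m_l = 1: cos θ = 1/√6, θ ≈ 65.91°.
Σ m_l² = 10, so Σ(L_z)² = 10 ℏ².
cos θ_min = 2/√6, so θ_min ≈ 35.26°.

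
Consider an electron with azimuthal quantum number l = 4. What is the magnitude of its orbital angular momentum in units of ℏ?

|L| = ℏ√(l(l+1)) = ℏ√(4·5) = 2√5 ℏ

|L| = 2√5 ℏ ≈ 4.472ℏ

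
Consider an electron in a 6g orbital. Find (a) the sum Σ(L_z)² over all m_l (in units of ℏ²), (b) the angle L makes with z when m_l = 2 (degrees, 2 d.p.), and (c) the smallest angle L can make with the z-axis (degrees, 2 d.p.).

6g means n = 6, l = 4.
Σ m_l² = 60, so Σ(L_z)² = 60 ℏ².
For m_l = 2: cos θ = 2/√20, θ ≈ 63.43°.
cos θ_min = 4/√20, so θ_min ≈ 26.57°.

Σ(L_z)² = 60 ℏ²; θ(m_l=2) ≈ 63.43°; θ_min ≈ 26.57°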